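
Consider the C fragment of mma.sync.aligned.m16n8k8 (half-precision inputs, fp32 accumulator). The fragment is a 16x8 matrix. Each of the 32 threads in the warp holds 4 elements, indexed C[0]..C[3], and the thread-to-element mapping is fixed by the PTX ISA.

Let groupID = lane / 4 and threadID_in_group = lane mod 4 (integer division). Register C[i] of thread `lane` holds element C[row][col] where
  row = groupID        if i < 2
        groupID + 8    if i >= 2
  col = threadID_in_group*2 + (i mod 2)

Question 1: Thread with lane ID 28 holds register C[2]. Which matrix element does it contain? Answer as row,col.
L=28->gid=28>>2=7, tid=28&3=0
[2]->row 7+8=15  col 0·2+0=0

15,0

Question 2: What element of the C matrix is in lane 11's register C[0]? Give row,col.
11: G=2,T=3
[0] (2+0,3*2+0) = (2,6)

2,6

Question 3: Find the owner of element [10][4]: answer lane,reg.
10,2

r=10->g=2,rb=1  c=4->t=2,b0=0
L=2*4+2=10  i=1*2+0=2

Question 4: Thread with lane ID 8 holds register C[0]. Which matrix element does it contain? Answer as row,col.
lane 8: grp=2 (8/4), tig=0 (8%4)
i=0: r=2+0=2, c=0*2+0=0

2,0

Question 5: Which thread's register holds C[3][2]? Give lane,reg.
r=3⇒gr=3,Rb=0  c=2⇒th=1,odd=0
L=3*4+1=13  i=0*2+0=0

13,0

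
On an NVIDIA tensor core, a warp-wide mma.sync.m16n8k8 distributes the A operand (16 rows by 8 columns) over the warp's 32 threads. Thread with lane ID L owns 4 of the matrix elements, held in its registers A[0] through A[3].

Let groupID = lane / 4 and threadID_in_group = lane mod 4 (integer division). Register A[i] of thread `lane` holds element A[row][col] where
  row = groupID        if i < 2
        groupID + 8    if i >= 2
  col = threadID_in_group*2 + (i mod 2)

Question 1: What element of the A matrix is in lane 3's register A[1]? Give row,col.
lane 3: g=0 (3/4), t=3 (3%4)
i=1: r=0+0=0, c=3*2+1=7

0,7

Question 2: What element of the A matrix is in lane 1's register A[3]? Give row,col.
8,3

lane 1->1/4=0, 1 mod 4=1
i=3  r:0+8->8  c:2·1+1->3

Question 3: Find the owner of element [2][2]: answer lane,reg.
r=2->g=2,rb=0  c=2->t=1,b0=0
L=2*4+1=9  i=0*2+0=0

9,0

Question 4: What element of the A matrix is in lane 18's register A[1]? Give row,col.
4,5

lane 18=>18/4=4, 18 mod 4=2
i=1  r:4+0=>4  c:2·2+1=>5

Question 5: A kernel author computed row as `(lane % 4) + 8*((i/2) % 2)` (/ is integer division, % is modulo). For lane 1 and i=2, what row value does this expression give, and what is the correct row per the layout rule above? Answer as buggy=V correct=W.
buggy=9 correct=8

`(lane % 4) + 8*((i/2) % 2)`[1,2]->9
1: gid=0,tid=1
[2] (0+8,1*2+0) = (8,2)
row: 9 vs 8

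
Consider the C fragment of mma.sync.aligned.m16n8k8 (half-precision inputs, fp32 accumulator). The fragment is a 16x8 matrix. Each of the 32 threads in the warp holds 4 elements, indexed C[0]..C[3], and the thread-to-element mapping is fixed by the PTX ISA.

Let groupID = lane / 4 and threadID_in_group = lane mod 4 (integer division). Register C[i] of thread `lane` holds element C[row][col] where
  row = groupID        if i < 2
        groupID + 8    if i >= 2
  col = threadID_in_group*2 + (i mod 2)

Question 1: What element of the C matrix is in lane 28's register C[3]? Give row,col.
15,1

lane 28: grp=7 (28/4), tig=0 (28%4)
i=3: r=7+8=15, c=0*2+1=1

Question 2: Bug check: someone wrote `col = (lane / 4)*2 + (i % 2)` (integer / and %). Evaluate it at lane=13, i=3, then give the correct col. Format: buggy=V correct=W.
`(lane / 4)*2 + (i % 2)`[13,3]->7
lane 13: g=3 (13/4), t=1 (13%4)
i=3: r=3+8=11, c=1*2+1=3
col: 7 vs 3

buggy=7 correct=3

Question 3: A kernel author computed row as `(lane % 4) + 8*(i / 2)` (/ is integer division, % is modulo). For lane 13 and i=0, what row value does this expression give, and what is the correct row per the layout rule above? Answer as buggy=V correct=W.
buggy=1 correct=3

`(lane % 4) + 8*(i / 2)`[13,0]=>1
L=13=>grp=13>>2=3, tig=13&3=1
[0]=>row 3+0=3  col 1·2+0=2
row: 1 vs 3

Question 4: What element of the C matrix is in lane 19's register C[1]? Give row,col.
4,7

lane 19⇒19/4=4, 19 mod 4=3
i=1  r:4+0⇒4  c:2·3+1⇒7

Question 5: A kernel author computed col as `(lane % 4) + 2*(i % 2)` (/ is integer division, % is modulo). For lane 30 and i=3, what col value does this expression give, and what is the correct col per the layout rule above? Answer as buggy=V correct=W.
`(lane % 4) + 2*(i % 2)`[30,3]=>4
lane 30: grp=7 (30/4), tig=2 (30%4)
i=3: r=7+8=15, c=2*2+1=5
col: 4 vs 5

buggy=4 correct=5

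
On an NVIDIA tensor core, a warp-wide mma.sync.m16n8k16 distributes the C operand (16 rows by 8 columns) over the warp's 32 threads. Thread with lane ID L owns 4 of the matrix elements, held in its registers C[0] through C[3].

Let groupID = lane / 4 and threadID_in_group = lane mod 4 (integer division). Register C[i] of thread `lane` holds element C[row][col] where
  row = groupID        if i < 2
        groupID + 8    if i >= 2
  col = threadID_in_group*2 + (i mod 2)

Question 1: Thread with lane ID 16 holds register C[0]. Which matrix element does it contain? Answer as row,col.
L=16=>grp=16>>2=4, tig=16&3=0
[0]=>row 4+0=4  col 0·2+0=0

4,0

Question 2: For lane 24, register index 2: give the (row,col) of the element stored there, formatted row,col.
24: gr=6,th=0
[2] (6+8,0*2+0) = (14,0)

14,0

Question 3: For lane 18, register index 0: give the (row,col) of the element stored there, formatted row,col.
4,4

lane 18→18/4=4, 18 mod 4=2
i=0  r:4+0→4  c:2·2+0→4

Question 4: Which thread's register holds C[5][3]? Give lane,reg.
r=5→G=5,rhi=0  c=3→T=1,p=1
L=5*4+1=21  i=0*2+1=1

21,1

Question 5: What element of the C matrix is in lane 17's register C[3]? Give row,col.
12,3

lane 17=>17/4=4, 17 mod 4=1
i=3  r:4+8=>12  c:2·1+1=>3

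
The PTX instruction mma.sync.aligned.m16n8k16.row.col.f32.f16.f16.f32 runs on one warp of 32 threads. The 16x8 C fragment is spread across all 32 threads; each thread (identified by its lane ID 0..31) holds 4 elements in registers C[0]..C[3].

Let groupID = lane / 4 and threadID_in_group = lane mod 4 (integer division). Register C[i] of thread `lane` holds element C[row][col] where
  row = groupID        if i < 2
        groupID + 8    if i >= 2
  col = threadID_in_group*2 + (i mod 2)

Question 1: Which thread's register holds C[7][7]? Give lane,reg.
31,1

r=7→G=7,rhi=0  c=7→T=3,p=1
L=7*4+3=31  i=0*2+1=1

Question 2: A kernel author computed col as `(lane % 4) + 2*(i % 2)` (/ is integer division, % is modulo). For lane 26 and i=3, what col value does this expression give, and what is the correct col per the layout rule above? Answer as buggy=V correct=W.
buggy=4 correct=5

`(lane % 4) + 2*(i % 2)`[26,3]->4
L=26->gid=26>>2=6, tid=26&3=2
[3]->row 6+8=14  col 2·2+1=5
col: 4 vs 5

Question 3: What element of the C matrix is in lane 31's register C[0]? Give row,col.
L=31→G=31>>2=7, T=31&3=3
[0]→row 7+0=7  col 3·2+0=6

7,6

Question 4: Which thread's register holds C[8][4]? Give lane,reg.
2,2

r:8=>grp=0,rB=1  c:4=>tig=2,lo=0
L=0*4+2=2  i=1*2+0=2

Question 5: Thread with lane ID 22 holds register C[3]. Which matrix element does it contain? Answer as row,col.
22: g=5,t=2
[3] (5+8,2*2+1) = (13,5)

13,5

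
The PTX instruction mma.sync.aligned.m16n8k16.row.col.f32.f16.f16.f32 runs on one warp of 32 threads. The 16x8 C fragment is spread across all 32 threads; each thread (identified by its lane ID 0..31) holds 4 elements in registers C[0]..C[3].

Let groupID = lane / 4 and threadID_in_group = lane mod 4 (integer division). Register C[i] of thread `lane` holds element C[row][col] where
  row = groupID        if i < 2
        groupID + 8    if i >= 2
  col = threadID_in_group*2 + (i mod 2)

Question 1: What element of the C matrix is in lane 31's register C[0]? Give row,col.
7,6

lane 31→31/4=7, 31 mod 4=3
i=0  r:7+0→7  c:2·3+0→6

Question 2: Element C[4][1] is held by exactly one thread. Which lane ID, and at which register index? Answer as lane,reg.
r=4→G=4,rhi=0  c=1→T=0,p=1
L=4*4+0=16  i=0*2+1=1

16,1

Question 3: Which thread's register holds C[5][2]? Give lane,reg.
21,0

r=5⇒gr=5,Rb=0  c=2⇒th=1,odd=0
L=5*4+1=21  i=0*2+0=0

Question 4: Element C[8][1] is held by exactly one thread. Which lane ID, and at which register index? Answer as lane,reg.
0,3

r=8→G=0,rhi=1  c=1→T=0,p=1
L=0*4+0=0  i=1*2+1=3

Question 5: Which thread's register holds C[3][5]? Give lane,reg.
r=3→G=3,rhi=0  c=5→T=2,p=1
L=3*4+2=14  i=0*2+1=1

14,1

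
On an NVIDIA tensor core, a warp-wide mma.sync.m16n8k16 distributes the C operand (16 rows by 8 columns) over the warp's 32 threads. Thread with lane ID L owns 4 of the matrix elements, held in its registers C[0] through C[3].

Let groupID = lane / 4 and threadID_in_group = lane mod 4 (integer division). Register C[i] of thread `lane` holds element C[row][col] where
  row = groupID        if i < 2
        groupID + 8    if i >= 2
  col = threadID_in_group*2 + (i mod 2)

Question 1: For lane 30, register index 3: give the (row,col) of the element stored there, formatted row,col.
lane 30->30/4=7, 30 mod 4=2
i=3  r:7+8->15  c:2·2+1->5

15,5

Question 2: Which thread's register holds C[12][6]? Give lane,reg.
r=12->g=4,rb=1  c=6->t=3,b0=0
L=4*4+3=19  i=1*2+0=2

19,2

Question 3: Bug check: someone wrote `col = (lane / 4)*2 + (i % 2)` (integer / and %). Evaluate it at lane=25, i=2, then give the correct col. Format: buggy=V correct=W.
buggy=12 correct=2

`(lane / 4)*2 + (i % 2)`[25,2]->12
L=25->gid=25>>2=6, tid=25&3=1
[2]->row 6+8=14  col 1·2+0=2
col: 12 vs 2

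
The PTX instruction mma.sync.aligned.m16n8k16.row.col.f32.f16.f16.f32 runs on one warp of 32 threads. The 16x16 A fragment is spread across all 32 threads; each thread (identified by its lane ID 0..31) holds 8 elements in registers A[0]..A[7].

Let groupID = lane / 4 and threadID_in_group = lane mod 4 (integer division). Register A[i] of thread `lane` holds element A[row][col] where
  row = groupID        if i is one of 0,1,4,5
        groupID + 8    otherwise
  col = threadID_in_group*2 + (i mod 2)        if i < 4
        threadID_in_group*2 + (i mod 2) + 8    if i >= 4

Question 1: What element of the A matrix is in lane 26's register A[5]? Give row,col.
26: gid=6,tid=2
[5] (6+0,2*2+1+8) = (6,13)

6,13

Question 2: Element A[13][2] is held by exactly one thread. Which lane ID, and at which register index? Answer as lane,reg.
r=13->g=5,rb=1  c=2->cb=0,t=1,b0=0
L=5*4+1=21  i=0*4+1*2+0=2

21,2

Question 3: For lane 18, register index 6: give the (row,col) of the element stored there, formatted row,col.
18: G=4,T=2
[6] (4+8,2*2+0+8) = (12,12)

12,12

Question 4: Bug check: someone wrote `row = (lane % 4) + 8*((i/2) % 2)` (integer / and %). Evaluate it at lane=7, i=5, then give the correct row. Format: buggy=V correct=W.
buggy=3 correct=1

`(lane % 4) + 8*((i/2) % 2)`[7,5]→3
L=7→G=7>>2=1, T=7&3=3
[5]→row 1+0=1  col 3·2+1+8=15
row: 3 vs 1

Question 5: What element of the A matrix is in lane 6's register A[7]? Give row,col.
9,13

lane 6=>6/4=1, 6 mod 4=2
i=7  r:1+8=>9  c:2·2+1+8=>13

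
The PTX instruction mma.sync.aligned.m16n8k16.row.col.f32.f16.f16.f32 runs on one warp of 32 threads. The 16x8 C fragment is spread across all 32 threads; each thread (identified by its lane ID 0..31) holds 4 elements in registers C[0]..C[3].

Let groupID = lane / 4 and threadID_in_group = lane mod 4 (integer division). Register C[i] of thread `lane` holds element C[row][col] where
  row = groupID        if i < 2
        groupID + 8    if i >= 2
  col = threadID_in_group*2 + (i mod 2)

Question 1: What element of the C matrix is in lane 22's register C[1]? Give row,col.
22: G=5,T=2
[1] (5+0,2*2+1) = (5,5)

5,5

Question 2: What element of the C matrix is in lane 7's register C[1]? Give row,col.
1,7

7: gr=1,th=3
[1] (1+0,3*2+1) = (1,7)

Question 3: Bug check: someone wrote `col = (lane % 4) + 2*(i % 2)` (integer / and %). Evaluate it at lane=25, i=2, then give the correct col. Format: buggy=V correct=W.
`(lane % 4) + 2*(i % 2)`[25,2]->1
25: g=6,t=1
[2] (6+8,1*2+0) = (14,2)
col: 1 vs 2

buggy=1 correct=2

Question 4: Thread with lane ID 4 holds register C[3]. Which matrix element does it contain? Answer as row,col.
9,1

4: g=1,t=0
[3] (1+8,0*2+1) = (9,1)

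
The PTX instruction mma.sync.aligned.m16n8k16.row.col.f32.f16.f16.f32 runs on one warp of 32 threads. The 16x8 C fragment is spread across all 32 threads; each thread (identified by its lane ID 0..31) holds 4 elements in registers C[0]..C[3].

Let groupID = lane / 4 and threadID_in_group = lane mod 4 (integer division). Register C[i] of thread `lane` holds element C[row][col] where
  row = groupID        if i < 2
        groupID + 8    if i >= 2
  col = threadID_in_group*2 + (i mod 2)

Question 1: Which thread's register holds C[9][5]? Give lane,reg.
6,3

r=9⇒gr=1,Rb=1  c=5⇒th=2,odd=1
L=1*4+2=6  i=1*2+1=3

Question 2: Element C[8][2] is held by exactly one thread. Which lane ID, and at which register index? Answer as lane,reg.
r:8=>grp=0,rB=1  c:2=>tig=1,lo=0
L=0*4+1=1  i=1*2+0=2

1,2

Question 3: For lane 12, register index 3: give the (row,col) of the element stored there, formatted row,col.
11,1

lane 12: gid=3 (12/4), tid=0 (12%4)
i=3: r=3+8=11, c=0*2+1=1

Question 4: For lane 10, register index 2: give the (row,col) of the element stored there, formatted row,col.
10,4

lane 10: g=2 (10/4), t=2 (10%4)
i=2: r=2+8=10, c=2*2+0=4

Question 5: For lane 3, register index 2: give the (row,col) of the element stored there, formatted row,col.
lane 3: grp=0 (3/4), tig=3 (3%4)
i=2: r=0+8=8, c=3*2+0=6

8,6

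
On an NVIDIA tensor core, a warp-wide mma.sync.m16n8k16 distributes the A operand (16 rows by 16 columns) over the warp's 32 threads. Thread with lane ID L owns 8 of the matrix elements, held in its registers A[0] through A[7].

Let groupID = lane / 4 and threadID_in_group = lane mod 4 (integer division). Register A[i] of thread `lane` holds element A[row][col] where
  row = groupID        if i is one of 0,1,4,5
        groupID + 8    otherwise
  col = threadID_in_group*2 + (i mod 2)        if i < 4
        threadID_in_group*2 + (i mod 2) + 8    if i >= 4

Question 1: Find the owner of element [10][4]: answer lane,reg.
r:10=>grp=2,rB=1  c:4=>cB=0,tig=2,lo=0
L=2*4+2=10  i=0*4+1*2+0=2

10,2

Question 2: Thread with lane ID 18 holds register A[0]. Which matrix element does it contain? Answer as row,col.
lane 18→18/4=4, 18 mod 4=2
i=0  r:4+0→4  c:2·2+0+0→4

4,4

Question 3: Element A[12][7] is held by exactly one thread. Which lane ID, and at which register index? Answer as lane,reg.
19,3

r: 12->gid=4,r8=1  c: 7->c8=0,tid=3,i&1=1
L=4*4+3=19  i=0*4+1*2+1=3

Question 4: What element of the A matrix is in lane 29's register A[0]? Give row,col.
29: gr=7,th=1
[0] (7+0,1*2+0+0) = (7,2)

7,2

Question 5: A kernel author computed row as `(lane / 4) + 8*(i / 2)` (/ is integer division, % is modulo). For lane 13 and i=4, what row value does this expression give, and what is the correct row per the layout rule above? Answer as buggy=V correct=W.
buggy=19 correct=3

`(lane / 4) + 8*(i / 2)`[13,4]→19
13: G=3,T=1
[4] (3+0,1*2+0+8) = (3,10)
row: 19 vs 3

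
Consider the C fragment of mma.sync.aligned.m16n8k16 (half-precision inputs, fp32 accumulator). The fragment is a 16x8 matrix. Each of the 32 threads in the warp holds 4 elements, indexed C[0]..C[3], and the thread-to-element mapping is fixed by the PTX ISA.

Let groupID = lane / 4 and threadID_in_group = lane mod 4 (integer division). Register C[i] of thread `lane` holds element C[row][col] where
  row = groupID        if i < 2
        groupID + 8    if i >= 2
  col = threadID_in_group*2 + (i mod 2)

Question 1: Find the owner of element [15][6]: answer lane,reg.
31,2

r=15⇒gr=7,Rb=1  c=6⇒th=3,odd=0
L=7*4+3=31  i=1*2+0=2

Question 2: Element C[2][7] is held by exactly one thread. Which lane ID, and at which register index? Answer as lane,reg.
11,1

r: 2->gid=2,r8=0  c: 7->tid=3,i&1=1
L=2*4+3=11  i=0*2+1=1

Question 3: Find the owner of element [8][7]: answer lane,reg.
3,3

r: 8->gid=0,r8=1  c: 7->tid=3,i&1=1
L=0*4+3=3  i=1*2+1=3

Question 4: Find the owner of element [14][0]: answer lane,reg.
r=14⇒gr=6,Rb=1  c=0⇒th=0,odd=0
L=6*4+0=24  i=1*2+0=2

24,2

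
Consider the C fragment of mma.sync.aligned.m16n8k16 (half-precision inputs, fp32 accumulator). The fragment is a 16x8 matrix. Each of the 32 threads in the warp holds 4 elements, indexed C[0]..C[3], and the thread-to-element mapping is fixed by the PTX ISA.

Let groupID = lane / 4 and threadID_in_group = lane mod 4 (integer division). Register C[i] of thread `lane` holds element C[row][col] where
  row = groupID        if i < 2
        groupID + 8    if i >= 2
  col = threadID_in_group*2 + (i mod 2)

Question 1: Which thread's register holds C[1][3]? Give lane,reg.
5,1

r=1→G=1,rhi=0  c=3→T=1,p=1
L=1*4+1=5  i=0*2+1=1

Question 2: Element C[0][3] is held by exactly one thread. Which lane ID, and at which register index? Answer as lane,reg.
1,1

r=0→G=0,rhi=0  c=3→T=1,p=1
L=0*4+1=1  i=0*2+1=1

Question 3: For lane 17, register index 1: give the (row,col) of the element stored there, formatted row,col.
4,3

lane 17→17/4=4, 17 mod 4=1
i=1  r:4+0→4  c:2·1+1→3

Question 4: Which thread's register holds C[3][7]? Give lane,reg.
15,1

r=3->g=3,rb=0  c=7->t=3,b0=1
L=3*4+3=15  i=0*2+1=1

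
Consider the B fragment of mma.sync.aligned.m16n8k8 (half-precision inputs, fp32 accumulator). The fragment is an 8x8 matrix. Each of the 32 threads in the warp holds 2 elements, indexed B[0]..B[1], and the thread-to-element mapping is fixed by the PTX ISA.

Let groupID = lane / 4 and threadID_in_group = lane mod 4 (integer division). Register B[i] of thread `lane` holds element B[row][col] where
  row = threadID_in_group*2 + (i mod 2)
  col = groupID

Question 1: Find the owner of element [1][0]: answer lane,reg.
c:0=>grp=0  r:1=>tig=0,lo=1
L=0*4+0=0  i=1=1

0,1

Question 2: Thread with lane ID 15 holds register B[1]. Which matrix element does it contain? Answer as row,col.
7,3

lane 15: gid=3 (15/4), tid=3 (15%4)
i=1: r=3*2+1=7, c=gid=3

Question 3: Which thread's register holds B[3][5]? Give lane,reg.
c=5→G=5  r=3→T=1,p=1
L=5*4+1=21  i=1=1

21,1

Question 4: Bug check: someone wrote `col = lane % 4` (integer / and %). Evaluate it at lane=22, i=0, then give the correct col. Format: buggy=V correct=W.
buggy=2 correct=5

`lane % 4`[22,0]→2
22: G=5,T=2
[0] (2*2+0,5) = (4,5)
col: 2 vs 5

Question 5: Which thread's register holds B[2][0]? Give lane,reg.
1,0

c=0→G=0  r=2→T=1,p=0
L=0*4+1=1  i=0=0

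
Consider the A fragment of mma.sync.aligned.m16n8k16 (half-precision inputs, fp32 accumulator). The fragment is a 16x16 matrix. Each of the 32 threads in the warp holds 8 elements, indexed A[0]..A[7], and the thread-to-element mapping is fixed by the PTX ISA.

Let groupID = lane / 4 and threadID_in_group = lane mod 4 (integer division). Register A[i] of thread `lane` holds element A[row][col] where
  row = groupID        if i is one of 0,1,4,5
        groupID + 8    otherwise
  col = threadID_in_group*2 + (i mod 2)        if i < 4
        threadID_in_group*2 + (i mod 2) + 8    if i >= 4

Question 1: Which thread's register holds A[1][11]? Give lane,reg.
5,5

r=1→G=1,rhi=0  c=11→chi=1,T=1,p=1
L=1*4+1=5  i=1*4+0*2+1=5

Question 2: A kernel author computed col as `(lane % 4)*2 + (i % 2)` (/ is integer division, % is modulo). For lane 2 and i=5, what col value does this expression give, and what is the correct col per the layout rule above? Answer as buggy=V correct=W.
buggy=5 correct=13

`(lane % 4)*2 + (i % 2)`[2,5]->5
2: gid=0,tid=2
[5] (0+0,2*2+1+8) = (0,13)
col: 5 vs 13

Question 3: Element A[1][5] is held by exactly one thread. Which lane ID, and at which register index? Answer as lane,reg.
r:1=>grp=1,rB=0  c:5=>cB=0,tig=2,lo=1
L=1*4+2=6  i=0*4+0*2+1=1

6,1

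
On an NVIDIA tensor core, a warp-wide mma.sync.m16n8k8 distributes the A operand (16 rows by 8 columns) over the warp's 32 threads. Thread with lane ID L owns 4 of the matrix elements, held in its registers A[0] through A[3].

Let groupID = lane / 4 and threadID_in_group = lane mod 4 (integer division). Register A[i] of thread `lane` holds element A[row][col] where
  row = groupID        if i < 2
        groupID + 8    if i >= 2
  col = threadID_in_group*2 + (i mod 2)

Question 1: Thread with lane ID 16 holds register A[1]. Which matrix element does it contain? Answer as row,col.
4,1

lane 16=>16/4=4, 16 mod 4=0
i=1  r:4+0=>4  c:2·0+1=>1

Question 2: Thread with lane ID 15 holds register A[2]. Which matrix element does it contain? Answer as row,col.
L=15=>grp=15>>2=3, tig=15&3=3
[2]=>row 3+8=11  col 3·2+0=6

11,6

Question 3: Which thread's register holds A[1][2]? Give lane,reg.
r=1->g=1,rb=0  c=2->t=1,b0=0
L=1*4+1=5  i=0*2+0=0

5,0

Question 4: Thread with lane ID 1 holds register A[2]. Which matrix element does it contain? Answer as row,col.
8,2

L=1->g=1>>2=0, t=1&3=1
[2]->row 0+8=8  col 1·2+0=2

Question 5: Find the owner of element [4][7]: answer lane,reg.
r: 4->gid=4,r8=0  c: 7->tid=3,i&1=1
L=4*4+3=19  i=0*2+1=1

19,1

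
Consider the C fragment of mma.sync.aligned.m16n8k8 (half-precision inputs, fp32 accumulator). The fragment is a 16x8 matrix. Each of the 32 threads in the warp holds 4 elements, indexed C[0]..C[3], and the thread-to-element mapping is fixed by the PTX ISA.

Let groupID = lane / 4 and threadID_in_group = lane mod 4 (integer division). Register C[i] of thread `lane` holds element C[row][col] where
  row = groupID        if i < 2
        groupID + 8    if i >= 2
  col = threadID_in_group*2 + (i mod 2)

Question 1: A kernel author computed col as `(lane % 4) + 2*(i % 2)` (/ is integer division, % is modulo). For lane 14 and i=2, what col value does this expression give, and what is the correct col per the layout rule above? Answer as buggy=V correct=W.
`(lane % 4) + 2*(i % 2)`[14,2]->2
lane 14->14/4=3, 14 mod 4=2
i=2  r:3+8->11  c:2·2+0->4
col: 2 vs 4

buggy=2 correct=4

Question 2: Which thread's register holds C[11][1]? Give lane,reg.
12,3

r:11=>grp=3,rB=1  c:1=>tig=0,lo=1
L=3*4+0=12  i=1*2+1=3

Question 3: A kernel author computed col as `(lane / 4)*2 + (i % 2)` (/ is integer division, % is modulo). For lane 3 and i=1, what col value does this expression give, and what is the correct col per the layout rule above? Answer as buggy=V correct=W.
buggy=1 correct=7

`(lane / 4)*2 + (i % 2)`[3,1]->1
3: g=0,t=3
[1] (0+0,3*2+1) = (0,7)
col: 1 vs 7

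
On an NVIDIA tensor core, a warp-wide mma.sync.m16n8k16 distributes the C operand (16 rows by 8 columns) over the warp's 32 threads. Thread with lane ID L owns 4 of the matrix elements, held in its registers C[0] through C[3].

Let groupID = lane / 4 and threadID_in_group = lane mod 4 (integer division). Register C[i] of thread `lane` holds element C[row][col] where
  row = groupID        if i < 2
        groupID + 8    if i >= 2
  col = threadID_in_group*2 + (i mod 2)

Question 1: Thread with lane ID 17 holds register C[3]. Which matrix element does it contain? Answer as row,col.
17: gr=4,th=1
[3] (4+8,1*2+1) = (12,3)

12,3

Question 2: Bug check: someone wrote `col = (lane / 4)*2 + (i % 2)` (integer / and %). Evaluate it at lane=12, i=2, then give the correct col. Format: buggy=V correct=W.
`(lane / 4)*2 + (i % 2)`[12,2]=>6
12: grp=3,tig=0
[2] (3+8,0*2+0) = (11,0)
col: 6 vs 0

buggy=6 correct=0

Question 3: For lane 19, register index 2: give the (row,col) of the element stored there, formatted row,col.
12,6

lane 19: gr=4 (19/4), th=3 (19%4)
i=2: r=4+8=12, c=3*2+0=6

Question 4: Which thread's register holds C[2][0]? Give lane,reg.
8,0

r=2⇒gr=2,Rb=0  c=0⇒th=0,odd=0
L=2*4+0=8  i=0*2+0=0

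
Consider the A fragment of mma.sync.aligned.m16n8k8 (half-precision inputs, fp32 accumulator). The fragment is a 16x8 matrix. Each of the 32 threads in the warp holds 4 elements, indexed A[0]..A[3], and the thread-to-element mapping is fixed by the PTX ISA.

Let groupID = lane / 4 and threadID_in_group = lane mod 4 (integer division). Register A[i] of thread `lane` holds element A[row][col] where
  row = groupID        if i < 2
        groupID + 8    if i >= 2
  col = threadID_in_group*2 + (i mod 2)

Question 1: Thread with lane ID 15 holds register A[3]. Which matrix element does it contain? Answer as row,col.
lane 15: gr=3 (15/4), th=3 (15%4)
i=3: r=3+8=11, c=3*2+1=7

11,7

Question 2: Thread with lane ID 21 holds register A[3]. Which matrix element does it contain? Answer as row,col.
lane 21->21/4=5, 21 mod 4=1
i=3  r:5+8->13  c:2·1+1->3

13,3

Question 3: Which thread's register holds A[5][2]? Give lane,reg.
r=5→G=5,rhi=0  c=2→T=1,p=0
L=5*4+1=21  i=0*2+0=0

21,0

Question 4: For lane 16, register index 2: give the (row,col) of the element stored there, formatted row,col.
12,0

L=16→G=16>>2=4, T=16&3=0
[2]→row 4+8=12  col 0·2+0=0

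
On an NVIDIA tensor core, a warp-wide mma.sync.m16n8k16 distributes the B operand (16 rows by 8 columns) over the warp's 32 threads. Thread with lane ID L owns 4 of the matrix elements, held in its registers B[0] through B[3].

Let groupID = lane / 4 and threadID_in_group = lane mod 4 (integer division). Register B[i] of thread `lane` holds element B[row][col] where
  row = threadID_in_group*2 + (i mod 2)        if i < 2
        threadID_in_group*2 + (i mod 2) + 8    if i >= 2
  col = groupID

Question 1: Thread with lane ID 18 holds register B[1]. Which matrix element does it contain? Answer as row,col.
5,4

lane 18->18/4=4, 18 mod 4=2
i=1  r:2·2+1+0->5  c:4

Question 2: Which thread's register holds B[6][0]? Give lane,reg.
3,0

c=0⇒gr=0  r=6⇒Rb=0,th=3,odd=0
L=0*4+3=3  i=0*2+0=0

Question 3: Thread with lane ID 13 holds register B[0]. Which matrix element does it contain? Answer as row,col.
13: g=3,t=1
[0] (1*2+0+0,3) = (2,3)

2,3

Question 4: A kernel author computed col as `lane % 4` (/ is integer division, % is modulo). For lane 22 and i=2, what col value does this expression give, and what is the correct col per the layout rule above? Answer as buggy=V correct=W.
`lane % 4`[22,2]->2
L=22->g=22>>2=5, t=22&3=2
[2]->row 2·2+0+8=12  col g=5
col: 2 vs 5

buggy=2 correct=5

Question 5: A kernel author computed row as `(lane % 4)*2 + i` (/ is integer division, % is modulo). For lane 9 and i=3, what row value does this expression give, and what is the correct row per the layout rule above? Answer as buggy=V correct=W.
buggy=5 correct=11

`(lane % 4)*2 + i`[9,3]⇒5
lane 9: gr=2 (9/4), th=1 (9%4)
i=3: r=1*2+1+8=11, c=gr=2
row: 5 vs 11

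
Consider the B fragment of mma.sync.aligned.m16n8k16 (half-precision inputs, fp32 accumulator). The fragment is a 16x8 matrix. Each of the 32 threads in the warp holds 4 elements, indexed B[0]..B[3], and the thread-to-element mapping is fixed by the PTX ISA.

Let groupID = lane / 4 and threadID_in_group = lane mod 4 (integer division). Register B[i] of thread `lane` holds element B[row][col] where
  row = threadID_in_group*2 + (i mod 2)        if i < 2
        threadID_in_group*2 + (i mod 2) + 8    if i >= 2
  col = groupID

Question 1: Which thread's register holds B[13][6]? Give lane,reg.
c=6→G=6  r=13→rhi=1,T=2,p=1
L=6*4+2=26  i=1*2+1=3

26,3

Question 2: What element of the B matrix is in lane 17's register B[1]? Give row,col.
3,4

17: g=4,t=1
[1] (1*2+1+0,4) = (3,4)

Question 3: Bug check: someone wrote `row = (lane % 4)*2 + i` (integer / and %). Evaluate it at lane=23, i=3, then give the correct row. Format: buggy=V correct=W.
`(lane % 4)*2 + i`[23,3]->9
lane 23->23/4=5, 23 mod 4=3
i=3  r:2·3+1+8->15  c:5
row: 9 vs 15

buggy=9 correct=15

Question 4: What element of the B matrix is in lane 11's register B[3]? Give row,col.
15,2

lane 11: gid=2 (11/4), tid=3 (11%4)
i=3: r=3*2+1+8=15, c=gid=2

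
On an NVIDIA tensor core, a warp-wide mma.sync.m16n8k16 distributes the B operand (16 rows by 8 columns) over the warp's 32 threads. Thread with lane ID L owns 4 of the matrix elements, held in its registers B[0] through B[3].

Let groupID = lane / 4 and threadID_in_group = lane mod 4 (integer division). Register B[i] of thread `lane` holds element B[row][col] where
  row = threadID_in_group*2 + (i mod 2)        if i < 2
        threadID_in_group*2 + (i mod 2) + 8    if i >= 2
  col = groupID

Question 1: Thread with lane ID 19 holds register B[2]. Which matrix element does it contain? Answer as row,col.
14,4

lane 19: gid=4 (19/4), tid=3 (19%4)
i=2: r=3*2+0+8=14, c=gid=4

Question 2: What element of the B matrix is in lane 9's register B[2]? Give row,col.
9: g=2,t=1
[2] (1*2+0+8,2) = (10,2)

10,2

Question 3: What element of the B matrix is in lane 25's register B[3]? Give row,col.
11,6

lane 25: gid=6 (25/4), tid=1 (25%4)
i=3: r=1*2+1+8=11, c=gid=6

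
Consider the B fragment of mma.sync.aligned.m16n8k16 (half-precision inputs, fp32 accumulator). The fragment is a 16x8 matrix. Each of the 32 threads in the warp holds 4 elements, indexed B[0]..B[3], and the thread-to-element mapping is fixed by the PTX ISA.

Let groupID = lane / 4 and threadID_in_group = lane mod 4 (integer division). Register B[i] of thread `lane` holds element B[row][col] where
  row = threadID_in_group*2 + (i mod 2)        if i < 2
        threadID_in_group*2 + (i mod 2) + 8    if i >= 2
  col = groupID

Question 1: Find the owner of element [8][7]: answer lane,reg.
28,2

c=7⇒gr=7  r=8⇒Rb=1,th=0,odd=0
L=7*4+0=28  i=1*2+0=2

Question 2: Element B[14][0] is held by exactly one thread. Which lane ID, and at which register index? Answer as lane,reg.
c=0⇒gr=0  r=14⇒Rb=1,th=3,odd=0
L=0*4+3=3  i=1*2+0=2

3,2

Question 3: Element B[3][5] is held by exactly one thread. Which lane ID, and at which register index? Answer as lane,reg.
c=5->g=5  r=3->rb=0,t=1,b0=1
L=5*4+1=21  i=0*2+1=1

21,1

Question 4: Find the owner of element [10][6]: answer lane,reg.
25,2

c:6=>grp=6  r:10=>rB=1,tig=1,lo=0
L=6*4+1=25  i=1*2+0=2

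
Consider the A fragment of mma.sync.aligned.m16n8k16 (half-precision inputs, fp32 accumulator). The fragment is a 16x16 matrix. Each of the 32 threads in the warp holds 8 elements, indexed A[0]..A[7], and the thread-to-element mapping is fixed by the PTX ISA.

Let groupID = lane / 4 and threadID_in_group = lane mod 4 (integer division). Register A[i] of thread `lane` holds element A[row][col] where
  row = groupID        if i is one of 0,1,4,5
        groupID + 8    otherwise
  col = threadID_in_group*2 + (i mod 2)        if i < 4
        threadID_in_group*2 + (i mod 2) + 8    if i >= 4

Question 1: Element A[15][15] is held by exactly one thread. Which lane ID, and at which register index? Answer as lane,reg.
31,7

r=15→G=7,rhi=1  c=15→chi=1,T=3,p=1
L=7*4+3=31  i=1*4+1*2+1=7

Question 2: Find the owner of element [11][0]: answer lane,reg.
12,2

r: 11->gid=3,r8=1  c: 0->c8=0,tid=0,i&1=0
L=3*4+0=12  i=0*4+1*2+0=2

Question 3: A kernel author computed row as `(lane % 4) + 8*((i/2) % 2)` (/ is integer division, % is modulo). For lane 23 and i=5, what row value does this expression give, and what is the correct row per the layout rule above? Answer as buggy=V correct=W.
`(lane % 4) + 8*((i/2) % 2)`[23,5]→3
lane 23→23/4=5, 23 mod 4=3
i=5  r:5+0→5  c:2·3+1+8→15
row: 3 vs 5

buggy=3 correct=5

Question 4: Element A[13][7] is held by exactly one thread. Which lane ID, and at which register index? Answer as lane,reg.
23,3

r=13->g=5,rb=1  c=7->cb=0,t=3,b0=1
L=5*4+3=23  i=0*4+1*2+1=3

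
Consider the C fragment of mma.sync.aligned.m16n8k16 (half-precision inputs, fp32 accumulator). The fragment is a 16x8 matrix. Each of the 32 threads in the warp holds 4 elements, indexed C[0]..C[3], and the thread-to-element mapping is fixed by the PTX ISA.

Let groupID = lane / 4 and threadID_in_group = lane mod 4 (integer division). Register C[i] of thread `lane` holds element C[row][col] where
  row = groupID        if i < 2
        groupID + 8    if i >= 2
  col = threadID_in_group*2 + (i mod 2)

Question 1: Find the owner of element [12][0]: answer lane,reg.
r=12⇒gr=4,Rb=1  c=0⇒th=0,odd=0
L=4*4+0=16  i=1*2+0=2

16,2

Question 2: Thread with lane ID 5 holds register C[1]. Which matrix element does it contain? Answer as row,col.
1,3

lane 5⇒5/4=1, 5 mod 4=1
i=1  r:1+0⇒1  c:2·1+1⇒3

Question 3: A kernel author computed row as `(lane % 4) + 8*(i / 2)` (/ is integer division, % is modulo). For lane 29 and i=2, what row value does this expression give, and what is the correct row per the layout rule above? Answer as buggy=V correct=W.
buggy=9 correct=15

`(lane % 4) + 8*(i / 2)`[29,2]->9
L=29->g=29>>2=7, t=29&3=1
[2]->row 7+8=15  col 1·2+0=2
row: 9 vs 15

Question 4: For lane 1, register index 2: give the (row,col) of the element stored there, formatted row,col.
lane 1=>1/4=0, 1 mod 4=1
i=2  r:0+8=>8  c:2·1+0=>2

8,2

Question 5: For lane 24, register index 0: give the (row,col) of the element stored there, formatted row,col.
6,0

24: grp=6,tig=0
[0] (6+0,0*2+0) = (6,0)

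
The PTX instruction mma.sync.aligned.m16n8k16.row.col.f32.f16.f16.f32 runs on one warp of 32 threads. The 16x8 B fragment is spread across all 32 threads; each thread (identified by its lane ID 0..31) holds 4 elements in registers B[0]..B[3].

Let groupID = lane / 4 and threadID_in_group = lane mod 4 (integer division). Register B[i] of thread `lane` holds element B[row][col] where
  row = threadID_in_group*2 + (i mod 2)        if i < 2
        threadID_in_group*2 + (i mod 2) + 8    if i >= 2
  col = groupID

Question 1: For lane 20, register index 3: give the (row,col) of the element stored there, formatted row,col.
9,5

lane 20⇒20/4=5, 20 mod 4=0
i=3  r:2·0+1+8⇒9  c:5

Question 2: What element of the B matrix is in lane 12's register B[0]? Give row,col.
0,3

L=12→G=12>>2=3, T=12&3=0
[0]→row 0·2+0+0=0  col G=3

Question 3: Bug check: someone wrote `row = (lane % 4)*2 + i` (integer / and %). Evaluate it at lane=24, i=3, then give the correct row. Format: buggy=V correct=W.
`(lane % 4)*2 + i`[24,3]⇒3
L=24⇒gr=24>>2=6, th=24&3=0
[3]⇒row 0·2+1+8=9  col gr=6
row: 3 vs 9

buggy=3 correct=9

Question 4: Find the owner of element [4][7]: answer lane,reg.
c=7->g=7  r=4->rb=0,t=2,b0=0
L=7*4+2=30  i=0*2+0=0

30,0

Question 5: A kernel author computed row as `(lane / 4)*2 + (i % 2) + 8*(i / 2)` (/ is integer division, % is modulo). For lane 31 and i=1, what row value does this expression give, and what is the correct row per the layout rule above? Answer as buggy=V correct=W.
`(lane / 4)*2 + (i % 2) + 8*(i / 2)`[31,1]⇒15
lane 31: gr=7 (31/4), th=3 (31%4)
i=1: r=3*2+1+0=7, c=gr=7
row: 15 vs 7

buggy=15 correct=7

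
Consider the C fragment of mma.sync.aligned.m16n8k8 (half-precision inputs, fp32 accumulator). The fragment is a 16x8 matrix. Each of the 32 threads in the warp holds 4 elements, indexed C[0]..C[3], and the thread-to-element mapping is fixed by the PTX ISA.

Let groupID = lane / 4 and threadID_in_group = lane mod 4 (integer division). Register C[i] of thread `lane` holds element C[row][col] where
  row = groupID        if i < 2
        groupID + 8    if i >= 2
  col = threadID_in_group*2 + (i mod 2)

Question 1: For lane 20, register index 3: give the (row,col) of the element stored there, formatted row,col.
13,1

20: grp=5,tig=0
[3] (5+8,0*2+1) = (13,1)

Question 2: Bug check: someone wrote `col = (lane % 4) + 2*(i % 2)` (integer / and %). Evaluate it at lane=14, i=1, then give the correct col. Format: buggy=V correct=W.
`(lane % 4) + 2*(i % 2)`[14,1]->4
14: gid=3,tid=2
[1] (3+0,2*2+1) = (3,5)
col: 4 vs 5

buggy=4 correct=5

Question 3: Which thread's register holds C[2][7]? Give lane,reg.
11,1

r=2→G=2,rhi=0  c=7→T=3,p=1
L=2*4+3=11  i=0*2+1=1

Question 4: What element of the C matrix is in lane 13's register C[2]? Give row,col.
L=13→G=13>>2=3, T=13&3=1
[2]→row 3+8=11  col 1·2+0=2

11,2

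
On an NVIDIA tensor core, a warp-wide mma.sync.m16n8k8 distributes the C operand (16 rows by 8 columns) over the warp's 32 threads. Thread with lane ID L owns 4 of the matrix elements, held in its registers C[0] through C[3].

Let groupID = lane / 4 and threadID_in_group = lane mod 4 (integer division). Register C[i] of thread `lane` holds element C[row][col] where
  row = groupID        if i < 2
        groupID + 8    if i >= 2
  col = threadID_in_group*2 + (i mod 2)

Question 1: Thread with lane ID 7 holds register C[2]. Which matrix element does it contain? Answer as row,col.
lane 7: gid=1 (7/4), tid=3 (7%4)
i=2: r=1+8=9, c=3*2+0=6

9,6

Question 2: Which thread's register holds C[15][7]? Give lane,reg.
31,3

r: 15->gid=7,r8=1  c: 7->tid=3,i&1=1
L=7*4+3=31  i=1*2+1=3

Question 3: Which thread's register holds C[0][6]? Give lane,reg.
3,0

r=0→G=0,rhi=0  c=6→T=3,p=0
L=0*4+3=3  i=0*2+0=0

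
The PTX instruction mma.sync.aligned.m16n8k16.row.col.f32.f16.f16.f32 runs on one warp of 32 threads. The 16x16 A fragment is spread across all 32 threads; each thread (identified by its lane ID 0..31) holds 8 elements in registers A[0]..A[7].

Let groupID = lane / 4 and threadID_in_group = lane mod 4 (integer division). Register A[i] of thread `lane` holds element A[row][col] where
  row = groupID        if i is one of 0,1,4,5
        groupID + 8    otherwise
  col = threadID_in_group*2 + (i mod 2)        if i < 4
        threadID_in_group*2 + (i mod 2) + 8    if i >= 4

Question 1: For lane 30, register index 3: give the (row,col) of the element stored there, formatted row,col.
L=30->gid=30>>2=7, tid=30&3=2
[3]->row 7+8=15  col 2·2+1+0=5

15,5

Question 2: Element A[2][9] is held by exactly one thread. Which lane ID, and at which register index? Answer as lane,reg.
r=2->g=2,rb=0  c=9->cb=1,t=0,b0=1
L=2*4+0=8  i=1*4+0*2+1=5

8,5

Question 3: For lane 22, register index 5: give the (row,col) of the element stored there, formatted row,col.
5,13

22: gid=5,tid=2
[5] (5+0,2*2+1+8) = (5,13)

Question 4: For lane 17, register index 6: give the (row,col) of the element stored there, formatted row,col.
L=17->g=17>>2=4, t=17&3=1
[6]->row 4+8=12  col 1·2+0+8=10

12,10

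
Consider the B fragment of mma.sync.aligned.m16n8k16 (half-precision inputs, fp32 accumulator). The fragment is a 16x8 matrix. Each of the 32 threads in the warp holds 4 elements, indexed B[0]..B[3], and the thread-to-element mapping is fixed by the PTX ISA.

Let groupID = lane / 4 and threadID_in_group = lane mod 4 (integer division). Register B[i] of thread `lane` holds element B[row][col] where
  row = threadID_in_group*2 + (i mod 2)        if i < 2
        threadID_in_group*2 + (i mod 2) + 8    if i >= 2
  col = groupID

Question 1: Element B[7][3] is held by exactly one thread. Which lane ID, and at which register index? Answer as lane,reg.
15,1

c=3->g=3  r=7->rb=0,t=3,b0=1
L=3*4+3=15  i=0*2+1=1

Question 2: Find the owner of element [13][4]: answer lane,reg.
18,3

c=4→G=4  r=13→rhi=1,T=2,p=1
L=4*4+2=18  i=1*2+1=3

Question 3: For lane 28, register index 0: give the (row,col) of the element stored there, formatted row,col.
0,7

L=28=>grp=28>>2=7, tig=28&3=0
[0]=>row 0·2+0+0=0  col grp=7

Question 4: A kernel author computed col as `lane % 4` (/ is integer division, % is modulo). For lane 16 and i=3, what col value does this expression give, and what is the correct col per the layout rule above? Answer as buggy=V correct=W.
`lane % 4`[16,3]⇒0
lane 16⇒16/4=4, 16 mod 4=0
i=3  r:2·0+1+8⇒9  c:4
col: 0 vs 4

buggy=0 correct=4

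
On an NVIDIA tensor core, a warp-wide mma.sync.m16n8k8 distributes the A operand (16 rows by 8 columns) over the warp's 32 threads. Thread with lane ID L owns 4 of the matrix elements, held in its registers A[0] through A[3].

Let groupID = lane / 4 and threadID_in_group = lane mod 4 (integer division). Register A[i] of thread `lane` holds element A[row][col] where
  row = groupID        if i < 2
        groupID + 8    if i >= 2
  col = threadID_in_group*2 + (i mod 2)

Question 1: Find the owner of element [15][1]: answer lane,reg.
28,3

r:15=>grp=7,rB=1  c:1=>tig=0,lo=1
L=7*4+0=28  i=1*2+1=3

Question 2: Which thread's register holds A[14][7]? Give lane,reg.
27,3

r:14=>grp=6,rB=1  c:7=>tig=3,lo=1
L=6*4+3=27  i=1*2+1=3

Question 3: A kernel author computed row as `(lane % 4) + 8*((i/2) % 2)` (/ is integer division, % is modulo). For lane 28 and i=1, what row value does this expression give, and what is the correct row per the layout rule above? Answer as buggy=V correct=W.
`(lane % 4) + 8*((i/2) % 2)`[28,1]⇒0
lane 28⇒28/4=7, 28 mod 4=0
i=1  r:7+0⇒7  c:2·0+1⇒1
row: 0 vs 7

buggy=0 correct=7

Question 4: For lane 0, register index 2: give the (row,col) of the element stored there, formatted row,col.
0: gid=0,tid=0
[2] (0+8,0*2+0) = (8,0)

8,0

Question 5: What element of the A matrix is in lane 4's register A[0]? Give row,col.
1,0

lane 4=>4/4=1, 4 mod 4=0
i=0  r:1+0=>1  c:2·0+0=>0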